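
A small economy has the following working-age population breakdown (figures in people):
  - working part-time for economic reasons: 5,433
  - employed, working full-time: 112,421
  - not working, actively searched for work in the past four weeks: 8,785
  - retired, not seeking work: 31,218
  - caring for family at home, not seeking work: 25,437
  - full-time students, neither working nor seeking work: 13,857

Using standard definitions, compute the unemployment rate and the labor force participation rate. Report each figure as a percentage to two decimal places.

Unemployment rate ≈ 6.94%; labor force participation rate ≈ 64.23%.

Employed = 5,433 + 112,421 = 117,854 (anyone who worked, including part-time for economic reasons, counts as employed).
Unemployed = 8,785.
Labor force = 117,854 + 8,785 = 126,639.
Not in labor force = 31,218 + 25,437 + 13,857 = 70,512 (those not working and not actively searching are outside the labor force).
Civilian working-age population = 126,639 + 70,512 = 197,151.
Unemployment rate = 8,785 / 126,639 = 6.94%.
Labor force participation rate = 126,639 / 197,151 = 64.23%.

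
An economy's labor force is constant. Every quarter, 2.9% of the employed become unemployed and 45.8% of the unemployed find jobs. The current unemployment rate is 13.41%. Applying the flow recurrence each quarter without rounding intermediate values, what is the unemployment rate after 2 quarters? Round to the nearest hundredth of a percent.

With a fixed labor force, u_{t+1} = u_t + s·(1−u_t) − f·u_t = u_t·(1−s−f) + s.
Here 1−s−f = 0.513 and s = 0.029.
u_1 = 0.134100 × 0.513 + 0.029 = 0.097793.
u_2 = 0.097793 × 0.513 + 0.029 = 0.079168.

Unemployment rate after two quarters ≈ 7.92%.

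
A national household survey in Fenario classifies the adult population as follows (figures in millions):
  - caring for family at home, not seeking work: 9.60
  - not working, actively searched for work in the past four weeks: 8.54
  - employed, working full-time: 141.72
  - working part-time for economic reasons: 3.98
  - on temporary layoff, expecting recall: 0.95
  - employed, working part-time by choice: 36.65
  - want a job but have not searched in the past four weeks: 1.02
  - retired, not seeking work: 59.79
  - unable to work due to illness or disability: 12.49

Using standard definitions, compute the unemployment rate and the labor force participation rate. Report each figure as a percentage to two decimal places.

Employed = 141.72 + 3.98 + 36.65 = 182.35 million (anyone who worked, including part-time for economic reasons, counts as employed).
Unemployed = 8.54 + 0.95 = 9.49 million (jobless and actively searching, or on temporary layoff).
Labor force = 182.35 + 9.49 = 191.84 million.
Not in labor force = 9.60 + 1.02 + 59.79 + 12.49 = 82.90 million (those not working and not actively searching are outside the labor force — including those who want a job but have given up searching).
Civilian working-age population = 191.84 + 82.90 = 274.74 million.
Unemployment rate = 9.49 / 191.84 = 4.95%.
Labor force participation rate = 191.84 / 274.74 = 69.83%.

Unemployment rate ≈ 4.95%; labor force participation rate ≈ 69.83%.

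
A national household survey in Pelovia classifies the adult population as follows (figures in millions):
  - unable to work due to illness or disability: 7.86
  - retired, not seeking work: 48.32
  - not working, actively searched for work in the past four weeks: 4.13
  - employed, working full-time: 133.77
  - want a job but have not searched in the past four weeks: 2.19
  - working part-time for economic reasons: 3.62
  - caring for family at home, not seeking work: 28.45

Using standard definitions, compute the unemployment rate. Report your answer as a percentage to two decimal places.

Employed = 133.77 + 3.62 = 137.39 million (anyone who worked, including part-time for economic reasons, counts as employed).
Unemployed = 4.13 million.
Labor force = 137.39 + 4.13 = 141.52 million.
Unemployment rate = 4.13 / 141.52 = 2.92%.

Unemployment rate ≈ 2.92%.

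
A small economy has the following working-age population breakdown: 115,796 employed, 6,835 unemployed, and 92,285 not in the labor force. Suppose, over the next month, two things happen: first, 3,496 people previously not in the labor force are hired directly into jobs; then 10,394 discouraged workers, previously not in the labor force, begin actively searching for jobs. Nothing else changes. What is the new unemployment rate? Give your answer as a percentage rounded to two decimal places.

New unemployment rate ≈ 12.62%.

Initially, labor force = 115,796 + 6,835 = 122,631, so u = 6,835/122,631 = 5.57%.
After the first change, employed and labor force both rise by 3,496; unemployed unchanged → E = 119,292, U = 6,835, labor force = 126,127.
After the second change, unemployed and labor force both rise by 10,394 → E = 119,292, U = 17,229, labor force = 136,521.
New unemployment rate = 17,229 / 136,521 = 12.62%.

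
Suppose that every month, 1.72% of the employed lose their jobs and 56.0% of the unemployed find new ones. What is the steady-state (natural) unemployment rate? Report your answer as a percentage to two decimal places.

Steady-state unemployment rate ≈ 2.98%.

At steady state the flows balance: s·E = f·U, so U/(E+U) = s/(s+f).
u* = 1.72 / (1.72 + 56.0) = 1.72 / 57.72 = 2.98%.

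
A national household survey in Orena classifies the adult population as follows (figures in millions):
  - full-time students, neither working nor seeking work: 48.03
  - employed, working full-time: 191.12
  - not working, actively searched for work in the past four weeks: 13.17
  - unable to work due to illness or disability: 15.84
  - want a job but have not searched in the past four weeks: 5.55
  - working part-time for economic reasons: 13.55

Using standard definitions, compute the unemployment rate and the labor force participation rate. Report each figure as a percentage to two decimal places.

Employed = 191.12 + 13.55 = 204.67 million (anyone who worked, including part-time for economic reasons, counts as employed).
Unemployed = 13.17 million.
Labor force = 204.67 + 13.17 = 217.84 million.
Not in labor force = 48.03 + 15.84 + 5.55 = 69.42 million (those not working and not actively searching are outside the labor force — including those who want a job but have given up searching).
Civilian working-age population = 217.84 + 69.42 = 287.26 million.
Unemployment rate = 13.17 / 217.84 = 6.05%.
Labor force participation rate = 217.84 / 287.26 = 75.83%.

Unemployment rate ≈ 6.05%; labor force participation rate ≈ 75.83%.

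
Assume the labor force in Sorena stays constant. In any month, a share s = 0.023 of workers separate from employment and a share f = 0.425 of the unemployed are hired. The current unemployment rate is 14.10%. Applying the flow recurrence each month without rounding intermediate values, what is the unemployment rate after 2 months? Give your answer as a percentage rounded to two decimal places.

With a fixed labor force, u_{t+1} = u_t + s·(1−u_t) − f·u_t = u_t·(1−s−f) + s.
Here 1−s−f = 0.552 and s = 0.023.
u_1 = 0.141000 × 0.552 + 0.023 = 0.100832.
u_2 = 0.100832 × 0.552 + 0.023 = 0.078659.

Unemployment rate after two months ≈ 7.87%.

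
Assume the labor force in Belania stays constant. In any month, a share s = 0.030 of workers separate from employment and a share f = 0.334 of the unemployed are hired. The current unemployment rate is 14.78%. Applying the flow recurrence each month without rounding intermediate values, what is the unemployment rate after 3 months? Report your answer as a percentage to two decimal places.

Unemployment rate after three months ≈ 9.92%.

With a fixed labor force, u_{t+1} = u_t + s·(1−u_t) − f·u_t = u_t·(1−s−f) + s.
Here 1−s−f = 0.636 and s = 0.030.
u_1 = 0.147800 × 0.636 + 0.030 = 0.124001.
u_2 = 0.124001 × 0.636 + 0.030 = 0.108865.
u_3 = 0.108865 × 0.636 + 0.030 = 0.099238.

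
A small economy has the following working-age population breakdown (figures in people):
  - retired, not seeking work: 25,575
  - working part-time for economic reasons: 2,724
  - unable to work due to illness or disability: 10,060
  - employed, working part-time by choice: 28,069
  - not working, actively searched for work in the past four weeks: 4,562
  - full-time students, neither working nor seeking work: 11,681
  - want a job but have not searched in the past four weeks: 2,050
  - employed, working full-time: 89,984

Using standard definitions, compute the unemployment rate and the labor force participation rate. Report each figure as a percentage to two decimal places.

Employed = 2,724 + 28,069 + 89,984 = 120,777 (anyone who worked, including part-time for economic reasons, counts as employed).
Unemployed = 4,562.
Labor force = 120,777 + 4,562 = 125,339.
Not in labor force = 25,575 + 10,060 + 11,681 + 2,050 = 49,366 (those not working and not actively searching are outside the labor force — including those who want a job but have given up searching).
Civilian working-age population = 125,339 + 49,366 = 174,705.
Unemployment rate = 4,562 / 125,339 = 3.64%.
Labor force participation rate = 125,339 / 174,705 = 71.74%.

Unemployment rate ≈ 3.64%; labor force participation rate ≈ 71.74%.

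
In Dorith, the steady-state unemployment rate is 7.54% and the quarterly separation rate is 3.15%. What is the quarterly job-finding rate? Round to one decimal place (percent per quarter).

From u* = s/(s+f): f = s·(1−u)/u.
f = 3.15 × (1 − 0.0754) / 0.0754 = 2.9125 / 0.0754 ≈ 38.6% per quarter.

Job-finding rate ≈ 38.6% per quarter.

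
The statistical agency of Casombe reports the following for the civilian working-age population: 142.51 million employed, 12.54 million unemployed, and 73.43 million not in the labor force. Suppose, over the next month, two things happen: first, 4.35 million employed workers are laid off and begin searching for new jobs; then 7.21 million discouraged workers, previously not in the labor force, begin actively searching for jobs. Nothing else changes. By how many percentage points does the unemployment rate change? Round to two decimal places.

Initially, labor force = 142.51 + 12.54 = 155.05 million, so u = 12.54/155.05 = 8.09%.
After the first change, employed falls and unemployed rises by 4.35; labor force unchanged → E = 138.16, U = 16.89, labor force = 155.05 million.
After the second change, unemployed and labor force both rise by 7.21 → E = 138.16, U = 24.10, labor force = 162.26 million.
New unemployment rate = 24.10 / 162.26 = 14.85%.
Change = 14.85% − 8.09% = +6.76 percentage points.

The unemployment rate changes by +6.76 percentage points.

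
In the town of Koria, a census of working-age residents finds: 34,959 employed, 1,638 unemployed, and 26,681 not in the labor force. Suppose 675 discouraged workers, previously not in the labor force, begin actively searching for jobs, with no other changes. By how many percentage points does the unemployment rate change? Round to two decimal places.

The unemployment rate changes by +1.73 percentage points.

Initially, labor force = 34,959 + 1,638 = 36,597, so u = 1,638/36,597 = 4.48%.
After the change, unemployed and labor force both rise by 675 → E = 34,959, U = 2,313, labor force = 37,272.
New unemployment rate = 2,313 / 37,272 = 6.21%.
Change = 6.21% − 4.48% = +1.73 percentage points.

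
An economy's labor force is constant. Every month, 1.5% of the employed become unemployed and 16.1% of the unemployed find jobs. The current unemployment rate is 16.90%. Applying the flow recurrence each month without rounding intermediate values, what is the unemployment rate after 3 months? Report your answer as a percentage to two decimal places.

Unemployment rate after three months ≈ 13.21%.

With a fixed labor force, u_{t+1} = u_t + s·(1−u_t) − f·u_t = u_t·(1−s−f) + s.
Here 1−s−f = 0.824 and s = 0.015.
u_1 = 0.169000 × 0.824 + 0.015 = 0.154256.
u_2 = 0.154256 × 0.824 + 0.015 = 0.142107.
u_3 = 0.142107 × 0.824 + 0.015 = 0.132096.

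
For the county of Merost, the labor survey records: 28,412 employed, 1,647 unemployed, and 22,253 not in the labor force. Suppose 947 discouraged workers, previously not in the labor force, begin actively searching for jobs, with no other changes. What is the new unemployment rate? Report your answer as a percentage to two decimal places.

Initially, labor force = 28,412 + 1,647 = 30,059, so u = 1,647/30,059 = 5.48%.
After the change, unemployed and labor force both rise by 947 → E = 28,412, U = 2,594, labor force = 31,006.
New unemployment rate = 2,594 / 31,006 = 8.37%.

New unemployment rate ≈ 8.37%.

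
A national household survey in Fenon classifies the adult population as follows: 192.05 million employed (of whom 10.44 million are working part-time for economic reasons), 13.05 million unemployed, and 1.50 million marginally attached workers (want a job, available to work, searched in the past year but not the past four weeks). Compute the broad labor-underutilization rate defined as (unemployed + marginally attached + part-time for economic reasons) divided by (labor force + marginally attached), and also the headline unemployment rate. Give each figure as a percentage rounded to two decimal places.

Broad underutilization rate ≈ 12.10%; headline unemployment rate ≈ 6.36%.

Labor force = 192.05 + 13.05 = 205.10 million.
Numerator = 13.05 + 1.50 + 10.44 = 24.99 million.
Denominator = 205.10 + 1.50 = 206.60 million.
Broad rate = 24.99 / 206.60 = 12.10%.
Headline unemployment rate = 13.05 / 205.10 = 6.36%.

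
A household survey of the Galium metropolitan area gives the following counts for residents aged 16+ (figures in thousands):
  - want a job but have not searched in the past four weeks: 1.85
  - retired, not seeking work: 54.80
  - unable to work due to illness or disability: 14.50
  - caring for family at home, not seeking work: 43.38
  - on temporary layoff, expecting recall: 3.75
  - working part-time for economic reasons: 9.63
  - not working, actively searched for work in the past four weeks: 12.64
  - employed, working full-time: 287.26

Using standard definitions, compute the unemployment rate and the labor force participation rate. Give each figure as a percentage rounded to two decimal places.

Employed = 9.63 + 287.26 = 296.89 thousand (anyone who worked, including part-time for economic reasons, counts as employed).
Unemployed = 3.75 + 12.64 = 16.39 thousand (jobless and actively searching, or on temporary layoff).
Labor force = 296.89 + 16.39 = 313.28 thousand.
Not in labor force = 1.85 + 54.80 + 14.50 + 43.38 = 114.53 thousand (those not working and not actively searching are outside the labor force — including those who want a job but have given up searching).
Civilian working-age population = 313.28 + 114.53 = 427.81 thousand.
Unemployment rate = 16.39 / 313.28 = 5.23%.
Labor force participation rate = 313.28 / 427.81 = 73.23%.

Unemployment rate ≈ 5.23%; labor force participation rate ≈ 73.23%.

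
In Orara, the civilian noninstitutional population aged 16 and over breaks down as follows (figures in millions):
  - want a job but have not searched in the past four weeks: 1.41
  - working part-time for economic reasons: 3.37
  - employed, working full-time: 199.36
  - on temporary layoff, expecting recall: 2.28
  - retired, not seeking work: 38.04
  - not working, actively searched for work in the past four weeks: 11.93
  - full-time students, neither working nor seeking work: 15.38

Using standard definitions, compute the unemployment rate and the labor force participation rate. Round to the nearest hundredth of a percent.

Employed = 3.37 + 199.36 = 202.73 million (anyone who worked, including part-time for economic reasons, counts as employed).
Unemployed = 2.28 + 11.93 = 14.21 million (jobless and actively searching, or on temporary layoff).
Labor force = 202.73 + 14.21 = 216.94 million.
Not in labor force = 1.41 + 38.04 + 15.38 = 54.83 million (those not working and not actively searching are outside the labor force — including those who want a job but have given up searching).
Civilian working-age population = 216.94 + 54.83 = 271.77 million.
Unemployment rate = 14.21 / 216.94 = 6.55%.
Labor force participation rate = 216.94 / 271.77 = 79.82%.

Unemployment rate ≈ 6.55%; labor force participation rate ≈ 79.82%.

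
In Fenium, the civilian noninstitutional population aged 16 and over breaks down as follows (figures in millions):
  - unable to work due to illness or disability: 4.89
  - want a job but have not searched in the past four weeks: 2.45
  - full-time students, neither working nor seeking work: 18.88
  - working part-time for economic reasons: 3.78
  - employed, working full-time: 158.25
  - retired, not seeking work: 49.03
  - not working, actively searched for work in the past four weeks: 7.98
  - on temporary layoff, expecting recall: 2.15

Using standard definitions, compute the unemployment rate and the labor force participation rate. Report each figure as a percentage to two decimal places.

Employed = 3.78 + 158.25 = 162.03 million (anyone who worked, including part-time for economic reasons, counts as employed).
Unemployed = 7.98 + 2.15 = 10.13 million (jobless and actively searching, or on temporary layoff).
Labor force = 162.03 + 10.13 = 172.16 million.
Not in labor force = 4.89 + 2.45 + 18.88 + 49.03 = 75.25 million (those not working and not actively searching are outside the labor force — including those who want a job but have given up searching).
Civilian working-age population = 172.16 + 75.25 = 247.41 million.
Unemployment rate = 10.13 / 172.16 = 5.88%.
Labor force participation rate = 172.16 / 247.41 = 69.58%.

Unemployment rate ≈ 5.88%; labor force participation rate ≈ 69.58%.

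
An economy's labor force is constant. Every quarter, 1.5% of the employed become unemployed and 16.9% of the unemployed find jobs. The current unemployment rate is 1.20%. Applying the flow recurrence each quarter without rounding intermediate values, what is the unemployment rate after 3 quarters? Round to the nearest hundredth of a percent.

Unemployment rate after three quarters ≈ 4.37%.

With a fixed labor force, u_{t+1} = u_t + s·(1−u_t) − f·u_t = u_t·(1−s−f) + s.
Here 1−s−f = 0.816 and s = 0.015.
u_1 = 0.012000 × 0.816 + 0.015 = 0.024792.
u_2 = 0.024792 × 0.816 + 0.015 = 0.035230.
u_3 = 0.035230 × 0.816 + 0.015 = 0.043748.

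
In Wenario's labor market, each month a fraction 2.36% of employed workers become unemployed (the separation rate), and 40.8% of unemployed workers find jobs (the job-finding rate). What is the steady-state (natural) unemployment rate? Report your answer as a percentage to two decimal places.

Steady-state unemployment rate ≈ 5.47%.

At steady state the flows balance: s·E = f·U, so U/(E+U) = s/(s+f).
u* = 2.36 / (2.36 + 40.8) = 2.36 / 43.16 = 5.47%.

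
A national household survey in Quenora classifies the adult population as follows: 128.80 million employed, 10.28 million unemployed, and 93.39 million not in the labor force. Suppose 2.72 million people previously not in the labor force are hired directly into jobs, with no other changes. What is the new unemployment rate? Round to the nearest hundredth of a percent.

New unemployment rate ≈ 7.25%.

Initially, labor force = 128.80 + 10.28 = 139.08 million, so u = 10.28/139.08 = 7.39%.
After the change, employed and labor force both rise by 2.72; unemployed unchanged → E = 131.52, U = 10.28, labor force = 141.80 million.
New unemployment rate = 10.28 / 141.80 = 7.25%.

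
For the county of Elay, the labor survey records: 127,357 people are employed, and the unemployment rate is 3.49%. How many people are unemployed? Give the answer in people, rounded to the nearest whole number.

Let U be the number unemployed. The labor force is E + U, and U/(E+U) = 0.0349.
So U = 0.0349 × 127,357 / (1 − 0.0349) = 4444.76 / 0.9651 ≈ 4,605.

About 4,605 are unemployed.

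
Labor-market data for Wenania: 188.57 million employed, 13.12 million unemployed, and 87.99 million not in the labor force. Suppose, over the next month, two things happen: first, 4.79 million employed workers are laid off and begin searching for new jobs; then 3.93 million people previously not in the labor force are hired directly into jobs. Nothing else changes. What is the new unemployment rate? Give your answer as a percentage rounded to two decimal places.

Initially, labor force = 188.57 + 13.12 = 201.69 million, so u = 13.12/201.69 = 6.51%.
After the first change, employed falls and unemployed rises by 4.79; labor force unchanged → E = 183.78, U = 17.91, labor force = 201.69 million.
After the second change, employed and labor force both rise by 3.93; unemployed unchanged → E = 187.71, U = 17.91, labor force = 205.62 million.
New unemployment rate = 17.91 / 205.62 = 8.71%.

New unemployment rate ≈ 8.71%.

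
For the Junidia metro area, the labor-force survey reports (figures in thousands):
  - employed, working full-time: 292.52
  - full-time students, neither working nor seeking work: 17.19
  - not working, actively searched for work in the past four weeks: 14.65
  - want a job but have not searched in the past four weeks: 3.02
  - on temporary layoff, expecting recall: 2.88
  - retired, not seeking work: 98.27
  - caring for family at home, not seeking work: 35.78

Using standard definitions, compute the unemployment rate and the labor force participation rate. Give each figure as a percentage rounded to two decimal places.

Employed = 292.52 thousand.
Unemployed = 14.65 + 2.88 = 17.53 thousand (jobless and actively searching, or on temporary layoff).
Labor force = 292.52 + 17.53 = 310.05 thousand.
Not in labor force = 17.19 + 3.02 + 98.27 + 35.78 = 154.26 thousand (those not working and not actively searching are outside the labor force — including those who want a job but have given up searching).
Civilian working-age population = 310.05 + 154.26 = 464.31 thousand.
Unemployment rate = 17.53 / 310.05 = 5.65%.
Labor force participation rate = 310.05 / 464.31 = 66.78%.

Unemployment rate ≈ 5.65%; labor force participation rate ≈ 66.78%.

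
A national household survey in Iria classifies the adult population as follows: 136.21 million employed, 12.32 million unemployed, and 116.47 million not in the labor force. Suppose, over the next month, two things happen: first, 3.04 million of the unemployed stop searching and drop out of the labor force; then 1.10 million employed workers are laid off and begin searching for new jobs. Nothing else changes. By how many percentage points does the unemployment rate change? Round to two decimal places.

The unemployment rate changes by −1.16 percentage points.

Initially, labor force = 136.21 + 12.32 = 148.53 million, so u = 12.32/148.53 = 8.29%.
After the first change, unemployed and labor force both fall by 3.04 → E = 136.21, U = 9.28, labor force = 145.49 million.
After the second change, employed falls and unemployed rises by 1.10; labor force unchanged → E = 135.11, U = 10.38, labor force = 145.49 million.
New unemployment rate = 10.38 / 145.49 = 7.13%.
Change = 7.13% − 8.29% = −1.16 percentage points.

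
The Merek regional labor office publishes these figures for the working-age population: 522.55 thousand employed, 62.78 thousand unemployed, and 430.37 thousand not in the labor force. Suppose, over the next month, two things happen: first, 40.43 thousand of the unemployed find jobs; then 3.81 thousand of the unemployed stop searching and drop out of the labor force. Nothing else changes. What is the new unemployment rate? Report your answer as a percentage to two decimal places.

New unemployment rate ≈ 3.19%.

Initially, labor force = 522.55 + 62.78 = 585.33 thousand, so u = 62.78/585.33 = 10.73%.
After the first change, unemployed falls and employed rises by 40.43; labor force unchanged → E = 562.98, U = 22.35, labor force = 585.33 thousand.
After the second change, unemployed and labor force both fall by 3.81 → E = 562.98, U = 18.54, labor force = 581.52 thousand.
New unemployment rate = 18.54 / 581.52 = 3.19%.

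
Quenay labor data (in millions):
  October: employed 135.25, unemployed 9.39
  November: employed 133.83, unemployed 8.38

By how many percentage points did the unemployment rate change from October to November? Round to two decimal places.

October: labor force = 135.25 + 9.39 = 144.64; u = 9.39/144.64 = 6.49%.
November: labor force = 133.83 + 8.38 = 142.21; u = 8.38/142.21 = 5.89%.
Change = 5.89% − 6.49% = −0.60 pp.

The unemployment rate changed by −0.60 percentage points.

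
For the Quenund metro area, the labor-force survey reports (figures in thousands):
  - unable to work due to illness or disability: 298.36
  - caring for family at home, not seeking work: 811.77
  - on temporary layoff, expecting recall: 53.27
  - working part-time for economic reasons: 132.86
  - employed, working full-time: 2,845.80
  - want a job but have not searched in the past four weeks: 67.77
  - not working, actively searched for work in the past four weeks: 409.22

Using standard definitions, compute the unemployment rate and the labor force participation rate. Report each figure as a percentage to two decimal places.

Employed = 132.86 + 2,845.80 = 2,978.66 thousand (anyone who worked, including part-time for economic reasons, counts as employed).
Unemployed = 53.27 + 409.22 = 462.49 thousand (jobless and actively searching, or on temporary layoff).
Labor force = 2,978.66 + 462.49 = 3,441.15 thousand.
Not in labor force = 298.36 + 811.77 + 67.77 = 1,177.90 thousand (those not working and not actively searching are outside the labor force — including those who want a job but have given up searching).
Civilian working-age population = 3,441.15 + 1,177.90 = 4,619.05 thousand.
Unemployment rate = 462.49 / 3,441.15 = 13.44%.
Labor force participation rate = 3,441.15 / 4,619.05 = 74.50%.

Unemployment rate ≈ 13.44%; labor force participation rate ≈ 74.50%.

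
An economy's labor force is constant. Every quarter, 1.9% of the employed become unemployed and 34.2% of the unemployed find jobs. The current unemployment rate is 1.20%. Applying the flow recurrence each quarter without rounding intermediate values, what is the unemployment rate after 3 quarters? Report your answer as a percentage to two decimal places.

With a fixed labor force, u_{t+1} = u_t + s·(1−u_t) − f·u_t = u_t·(1−s−f) + s.
Here 1−s−f = 0.639 and s = 0.019.
u_1 = 0.012000 × 0.639 + 0.019 = 0.026668.
u_2 = 0.026668 × 0.639 + 0.019 = 0.036041.
u_3 = 0.036041 × 0.639 + 0.019 = 0.042030.

Unemployment rate after three quarters ≈ 4.20%.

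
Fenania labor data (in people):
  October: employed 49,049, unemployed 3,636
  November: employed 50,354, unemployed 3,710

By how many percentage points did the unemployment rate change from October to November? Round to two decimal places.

The unemployment rate changed by −0.04 percentage points.

October: labor force = 49,049 + 3,636 = 52,685; u = 3,636/52,685 = 6.90%.
November: labor force = 50,354 + 3,710 = 54,064; u = 3,710/54,064 = 6.86%.
Change = 6.86% − 6.90% = −0.04 pp.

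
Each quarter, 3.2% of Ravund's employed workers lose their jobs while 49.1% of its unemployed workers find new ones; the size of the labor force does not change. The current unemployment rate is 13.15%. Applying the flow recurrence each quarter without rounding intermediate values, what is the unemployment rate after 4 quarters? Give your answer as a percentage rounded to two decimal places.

With a fixed labor force, u_{t+1} = u_t + s·(1−u_t) − f·u_t = u_t·(1−s−f) + s.
Here 1−s−f = 0.477 and s = 0.032.
u_1 = 0.131500 × 0.477 + 0.032 = 0.094726.
u_2 = 0.094726 × 0.477 + 0.032 = 0.077184.
u_3 = 0.077184 × 0.477 + 0.032 = 0.068817.
u_4 = 0.068817 × 0.477 + 0.032 = 0.064826.

Unemployment rate after four quarters ≈ 6.48%.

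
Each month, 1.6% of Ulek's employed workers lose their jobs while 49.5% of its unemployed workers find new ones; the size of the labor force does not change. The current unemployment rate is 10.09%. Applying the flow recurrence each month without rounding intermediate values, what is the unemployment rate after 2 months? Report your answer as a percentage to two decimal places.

Unemployment rate after two months ≈ 4.80%.

With a fixed labor force, u_{t+1} = u_t + s·(1−u_t) − f·u_t = u_t·(1−s−f) + s.
Here 1−s−f = 0.489 and s = 0.016.
u_1 = 0.100900 × 0.489 + 0.016 = 0.065340.
u_2 = 0.065340 × 0.489 + 0.016 = 0.047951.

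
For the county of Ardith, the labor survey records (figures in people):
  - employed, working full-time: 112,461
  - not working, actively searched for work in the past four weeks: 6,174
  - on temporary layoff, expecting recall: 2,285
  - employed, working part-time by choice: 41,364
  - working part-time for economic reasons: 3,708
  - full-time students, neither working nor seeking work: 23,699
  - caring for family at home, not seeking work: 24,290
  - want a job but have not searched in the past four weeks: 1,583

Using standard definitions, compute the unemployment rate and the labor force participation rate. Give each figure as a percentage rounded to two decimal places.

Unemployment rate ≈ 5.10%; labor force participation rate ≈ 77.00%.

Employed = 112,461 + 41,364 + 3,708 = 157,533 (anyone who worked, including part-time for economic reasons, counts as employed).
Unemployed = 6,174 + 2,285 = 8,459 (jobless and actively searching, or on temporary layoff).
Labor force = 157,533 + 8,459 = 165,992.
Not in labor force = 23,699 + 24,290 + 1,583 = 49,572 (those not working and not actively searching are outside the labor force — including those who want a job but have given up searching).
Civilian working-age population = 165,992 + 49,572 = 215,564.
Unemployment rate = 8,459 / 165,992 = 5.10%.
Labor force participation rate = 165,992 / 215,564 = 77.00%.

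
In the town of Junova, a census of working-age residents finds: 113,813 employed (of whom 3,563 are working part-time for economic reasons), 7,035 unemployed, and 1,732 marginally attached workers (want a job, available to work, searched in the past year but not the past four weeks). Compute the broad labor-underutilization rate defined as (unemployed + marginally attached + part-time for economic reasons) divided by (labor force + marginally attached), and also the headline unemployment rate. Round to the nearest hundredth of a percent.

Broad underutilization rate ≈ 10.06%; headline unemployment rate ≈ 5.82%.

Labor force = 113,813 + 7,035 = 120,848.
Numerator = 7,035 + 1,732 + 3,563 = 12,330.
Denominator = 120,848 + 1,732 = 122,580.
Broad rate = 12,330 / 122,580 = 10.06%.
Headline unemployment rate = 7,035 / 120,848 = 5.82%.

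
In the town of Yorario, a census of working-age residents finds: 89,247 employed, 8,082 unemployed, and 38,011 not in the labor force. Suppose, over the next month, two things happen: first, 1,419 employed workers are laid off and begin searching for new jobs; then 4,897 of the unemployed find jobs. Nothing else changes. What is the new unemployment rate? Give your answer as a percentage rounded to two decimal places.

Initially, labor force = 89,247 + 8,082 = 97,329, so u = 8,082/97,329 = 8.30%.
After the first change, employed falls and unemployed rises by 1,419; labor force unchanged → E = 87,828, U = 9,501, labor force = 97,329.
After the second change, unemployed falls and employed rises by 4,897; labor force unchanged → E = 92,725, U = 4,604, labor force = 97,329.
New unemployment rate = 4,604 / 97,329 = 4.73%.

New unemployment rate ≈ 4.73%.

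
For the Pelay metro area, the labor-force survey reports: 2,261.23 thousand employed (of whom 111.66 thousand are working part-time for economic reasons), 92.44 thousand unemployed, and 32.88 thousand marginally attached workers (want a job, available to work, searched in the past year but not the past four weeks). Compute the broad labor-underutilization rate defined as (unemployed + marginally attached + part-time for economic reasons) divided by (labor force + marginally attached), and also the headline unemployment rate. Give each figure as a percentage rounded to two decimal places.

Labor force = 2,261.23 + 92.44 = 2,353.67 thousand.
Numerator = 92.44 + 32.88 + 111.66 = 236.98 thousand.
Denominator = 2,353.67 + 32.88 = 2,386.55 thousand.
Broad rate = 236.98 / 2,386.55 = 9.93%.
Headline unemployment rate = 92.44 / 2,353.67 = 3.93%.

Broad underutilization rate ≈ 9.93%; headline unemployment rate ≈ 3.93%.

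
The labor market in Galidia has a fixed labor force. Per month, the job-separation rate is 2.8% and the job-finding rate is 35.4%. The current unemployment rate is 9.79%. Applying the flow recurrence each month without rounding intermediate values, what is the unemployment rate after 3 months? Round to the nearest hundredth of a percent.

Unemployment rate after three months ≈ 7.91%.

With a fixed labor force, u_{t+1} = u_t + s·(1−u_t) − f·u_t = u_t·(1−s−f) + s.
Here 1−s−f = 0.618 and s = 0.028.
u_1 = 0.097900 × 0.618 + 0.028 = 0.088502.
u_2 = 0.088502 × 0.618 + 0.028 = 0.082694.
u_3 = 0.082694 × 0.618 + 0.028 = 0.079105.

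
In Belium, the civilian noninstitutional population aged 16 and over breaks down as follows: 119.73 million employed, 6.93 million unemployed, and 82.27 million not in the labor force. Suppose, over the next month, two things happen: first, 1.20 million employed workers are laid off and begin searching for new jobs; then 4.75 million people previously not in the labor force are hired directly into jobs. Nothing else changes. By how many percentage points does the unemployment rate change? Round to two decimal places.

Initially, labor force = 119.73 + 6.93 = 126.66 million, so u = 6.93/126.66 = 5.47%.
After the first change, employed falls and unemployed rises by 1.20; labor force unchanged → E = 118.53, U = 8.13, labor force = 126.66 million.
After the second change, employed and labor force both rise by 4.75; unemployed unchanged → E = 123.28, U = 8.13, labor force = 131.41 million.
New unemployment rate = 8.13 / 131.41 = 6.19%.
Change = 6.19% − 5.47% = +0.72 percentage points.

The unemployment rate changes by +0.72 percentage points.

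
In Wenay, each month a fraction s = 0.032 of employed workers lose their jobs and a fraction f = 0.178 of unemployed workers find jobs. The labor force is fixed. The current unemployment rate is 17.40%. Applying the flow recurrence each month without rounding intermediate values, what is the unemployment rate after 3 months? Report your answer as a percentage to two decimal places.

With a fixed labor force, u_{t+1} = u_t + s·(1−u_t) − f·u_t = u_t·(1−s−f) + s.
Here 1−s−f = 0.790 and s = 0.032.
u_1 = 0.174000 × 0.790 + 0.032 = 0.169460.
u_2 = 0.169460 × 0.790 + 0.032 = 0.165873.
u_3 = 0.165873 × 0.790 + 0.032 = 0.163040.

Unemployment rate after three months ≈ 16.30%.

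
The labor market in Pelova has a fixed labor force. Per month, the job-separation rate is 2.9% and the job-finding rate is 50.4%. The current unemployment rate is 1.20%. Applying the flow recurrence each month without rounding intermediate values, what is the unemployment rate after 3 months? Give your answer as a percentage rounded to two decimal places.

With a fixed labor force, u_{t+1} = u_t + s·(1−u_t) − f·u_t = u_t·(1−s−f) + s.
Here 1−s−f = 0.467 and s = 0.029.
u_1 = 0.012000 × 0.467 + 0.029 = 0.034604.
u_2 = 0.034604 × 0.467 + 0.029 = 0.045160.
u_3 = 0.045160 × 0.467 + 0.029 = 0.050090.

Unemployment rate after three months ≈ 5.01%.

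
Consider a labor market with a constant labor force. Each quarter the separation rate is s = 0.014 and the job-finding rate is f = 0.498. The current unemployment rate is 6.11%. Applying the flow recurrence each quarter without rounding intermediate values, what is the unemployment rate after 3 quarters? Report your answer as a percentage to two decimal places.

With a fixed labor force, u_{t+1} = u_t + s·(1−u_t) − f·u_t = u_t·(1−s−f) + s.
Here 1−s−f = 0.488 and s = 0.014.
u_1 = 0.061100 × 0.488 + 0.014 = 0.043817.
u_2 = 0.043817 × 0.488 + 0.014 = 0.035383.
u_3 = 0.035383 × 0.488 + 0.014 = 0.031267.

Unemployment rate after three quarters ≈ 3.13%.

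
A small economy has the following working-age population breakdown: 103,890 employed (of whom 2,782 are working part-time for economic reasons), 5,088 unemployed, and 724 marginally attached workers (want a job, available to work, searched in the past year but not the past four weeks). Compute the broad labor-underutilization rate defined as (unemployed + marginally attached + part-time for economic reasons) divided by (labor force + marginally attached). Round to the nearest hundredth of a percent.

Labor force = 103,890 + 5,088 = 108,978.
Numerator = 5,088 + 724 + 2,782 = 8,594.
Denominator = 108,978 + 724 = 109,702.
Broad rate = 8,594 / 109,702 = 7.83%.

Broad underutilization rate ≈ 7.83%.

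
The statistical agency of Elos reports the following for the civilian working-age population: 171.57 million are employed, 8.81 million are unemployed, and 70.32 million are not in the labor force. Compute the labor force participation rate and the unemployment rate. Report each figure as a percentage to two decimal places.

Labor force participation rate ≈ 71.95%; unemployment rate ≈ 4.88%.

Labor force = employed + unemployed = 171.57 + 8.81 = 180.38 million.
Working-age population = 180.38 + 70.32 = 250.70 million.
Unemployment rate = 8.81 / 180.38 = 4.88%.
Labor force participation rate = 180.38 / 250.70 = 71.95%.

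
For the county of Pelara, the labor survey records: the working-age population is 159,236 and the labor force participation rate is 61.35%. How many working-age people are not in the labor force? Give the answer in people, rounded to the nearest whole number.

About 61,545 are not in the labor force.

Share not in the labor force = 1 − 0.6135 = 0.3865.
Not in labor force = 0.3865 × 159,236 ≈ 61,545.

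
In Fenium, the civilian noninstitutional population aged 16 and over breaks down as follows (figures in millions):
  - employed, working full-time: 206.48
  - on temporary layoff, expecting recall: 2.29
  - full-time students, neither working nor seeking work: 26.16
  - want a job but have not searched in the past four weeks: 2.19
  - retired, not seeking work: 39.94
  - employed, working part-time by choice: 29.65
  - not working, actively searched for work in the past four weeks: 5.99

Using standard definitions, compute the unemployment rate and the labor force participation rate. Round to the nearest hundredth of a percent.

Unemployment rate ≈ 3.39%; labor force participation rate ≈ 78.16%.

Employed = 206.48 + 29.65 = 236.13 million.
Unemployed = 2.29 + 5.99 = 8.28 million (jobless and actively searching, or on temporary layoff).
Labor force = 236.13 + 8.28 = 244.41 million.
Not in labor force = 26.16 + 2.19 + 39.94 = 68.29 million (those not working and not actively searching are outside the labor force — including those who want a job but have given up searching).
Civilian working-age population = 244.41 + 68.29 = 312.70 million.
Unemployment rate = 8.28 / 244.41 = 3.39%.
Labor force participation rate = 244.41 / 312.70 = 78.16%.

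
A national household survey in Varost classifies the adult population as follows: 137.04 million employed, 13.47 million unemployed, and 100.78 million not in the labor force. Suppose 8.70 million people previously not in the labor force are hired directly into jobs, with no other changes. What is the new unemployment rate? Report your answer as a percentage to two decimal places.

New unemployment rate ≈ 8.46%.

Initially, labor force = 137.04 + 13.47 = 150.51 million, so u = 13.47/150.51 = 8.95%.
After the change, employed and labor force both rise by 8.70; unemployed unchanged → E = 145.74, U = 13.47, labor force = 159.21 million.
New unemployment rate = 13.47 / 159.21 = 8.46%.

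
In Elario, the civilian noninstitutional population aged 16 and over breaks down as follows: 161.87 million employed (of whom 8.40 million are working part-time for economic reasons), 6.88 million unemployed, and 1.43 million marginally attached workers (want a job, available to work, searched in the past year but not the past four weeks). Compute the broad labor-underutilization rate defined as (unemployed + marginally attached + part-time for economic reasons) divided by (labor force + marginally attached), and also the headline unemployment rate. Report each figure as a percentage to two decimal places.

Labor force = 161.87 + 6.88 = 168.75 million.
Numerator = 6.88 + 1.43 + 8.40 = 16.71 million.
Denominator = 168.75 + 1.43 = 170.18 million.
Broad rate = 16.71 / 170.18 = 9.82%.
Headline unemployment rate = 6.88 / 168.75 = 4.08%.

Broad underutilization rate ≈ 9.82%; headline unemployment rate ≈ 4.08%.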